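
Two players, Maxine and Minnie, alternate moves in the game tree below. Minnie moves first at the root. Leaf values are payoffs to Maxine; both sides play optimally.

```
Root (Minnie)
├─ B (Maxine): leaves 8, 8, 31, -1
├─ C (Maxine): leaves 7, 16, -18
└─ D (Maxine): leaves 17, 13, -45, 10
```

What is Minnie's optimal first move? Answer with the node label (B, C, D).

C

B (Maxine): max(8, 8, 31, -1) = 31
C (Maxine): max(7, 16, -18) = 16
D (Maxine): max(17, 13, -45, 10) = 17
Root (Minnie): min(31, 16, 17) = 16
Minnie picks the child with the lowest value: C (value 16).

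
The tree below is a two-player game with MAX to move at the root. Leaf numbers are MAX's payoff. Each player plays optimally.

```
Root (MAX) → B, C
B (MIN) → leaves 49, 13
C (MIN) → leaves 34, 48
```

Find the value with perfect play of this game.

B (MIN): min(49, 13) = 13
C (MIN): min(34, 48) = 34
Root (MAX): max(13, 34) = 34

34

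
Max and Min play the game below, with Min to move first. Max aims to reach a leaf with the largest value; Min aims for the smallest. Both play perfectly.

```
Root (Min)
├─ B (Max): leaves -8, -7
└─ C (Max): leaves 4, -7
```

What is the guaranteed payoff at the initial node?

B (Max): max(-8, -7) = -7
C (Max): max(4, -7) = 4
Root (Min): min(-7, 4) = -7

-7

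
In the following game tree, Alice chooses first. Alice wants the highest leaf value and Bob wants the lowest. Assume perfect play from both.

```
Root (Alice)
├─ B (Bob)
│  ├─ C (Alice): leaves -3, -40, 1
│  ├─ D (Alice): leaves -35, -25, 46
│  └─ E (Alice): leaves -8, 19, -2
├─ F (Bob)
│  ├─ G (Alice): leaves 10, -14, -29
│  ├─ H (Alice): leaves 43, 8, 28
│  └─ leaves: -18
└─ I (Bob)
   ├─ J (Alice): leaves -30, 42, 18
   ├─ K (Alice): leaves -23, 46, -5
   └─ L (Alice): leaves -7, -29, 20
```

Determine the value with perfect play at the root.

20

C (Alice): max(-3, -40, 1) = 1
D (Alice): max(-35, -25, 46) = 46
E (Alice): max(-8, 19, -2) = 19
B (Bob): min(1, 46, 19) = 1
G (Alice): max(10, -14, -29) = 10
H (Alice): max(43, 8, 28) = 43
F (Bob): min(10, 43, -18) = -18
J (Alice): max(-30, 42, 18) = 42
K (Alice): max(-23, 46, -5) = 46
L (Alice): max(-7, -29, 20) = 20
I (Bob): min(42, 46, 20) = 20
Root (Alice): max(1, -18, 20) = 20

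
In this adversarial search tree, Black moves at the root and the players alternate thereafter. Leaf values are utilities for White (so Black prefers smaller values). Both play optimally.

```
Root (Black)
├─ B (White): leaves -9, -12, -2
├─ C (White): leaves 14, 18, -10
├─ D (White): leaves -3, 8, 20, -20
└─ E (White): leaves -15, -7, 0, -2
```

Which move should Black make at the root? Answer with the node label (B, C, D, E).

B (White): max(-9, -12, -2) = -2
C (White): max(14, 18, -10) = 18
D (White): max(-3, 8, 20, -20) = 20
E (White): max(-15, -7, 0, -2) = 0
Root (Black): min(-2, 18, 20, 0) = -2
Black picks the child with the lowest value: B (value -2).

B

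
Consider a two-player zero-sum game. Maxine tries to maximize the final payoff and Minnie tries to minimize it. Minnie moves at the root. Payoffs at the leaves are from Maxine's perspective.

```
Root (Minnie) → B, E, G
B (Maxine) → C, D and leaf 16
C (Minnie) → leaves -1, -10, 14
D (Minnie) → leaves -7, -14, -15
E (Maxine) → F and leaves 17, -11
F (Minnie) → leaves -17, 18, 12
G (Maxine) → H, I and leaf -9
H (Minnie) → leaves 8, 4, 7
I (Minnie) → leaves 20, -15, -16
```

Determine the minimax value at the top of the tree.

C (Minnie): min(-1, -10, 14) = -10
D (Minnie): min(-7, -14, -15) = -15
B (Maxine): max(-10, -15, 16) = 16
F (Minnie): min(-17, 18, 12) = -17
E (Maxine): max(-17, 17, -11) = 17
H (Minnie): min(8, 4, 7) = 4
I (Minnie): min(20, -15, -16) = -16
G (Maxine): max(4, -16, -9) = 4
Root (Minnie): min(16, 17, 4) = 4

4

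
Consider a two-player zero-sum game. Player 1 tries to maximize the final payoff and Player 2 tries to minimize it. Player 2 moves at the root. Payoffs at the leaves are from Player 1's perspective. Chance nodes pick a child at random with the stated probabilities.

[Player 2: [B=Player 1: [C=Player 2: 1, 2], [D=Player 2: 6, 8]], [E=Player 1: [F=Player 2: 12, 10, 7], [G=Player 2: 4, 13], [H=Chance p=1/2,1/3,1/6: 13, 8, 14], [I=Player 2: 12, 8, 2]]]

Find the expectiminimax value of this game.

C (Player 2): min(1, 2) = 1
D (Player 2): min(6, 8) = 6
B (Player 1): max(1, 6) = 6
F (Player 2): min(12, 10, 7) = 7
G (Player 2): min(4, 13) = 4
H (Chance): 1/2·13 + 1/3·8 + 1/6·14 = 11.5
I (Player 2): min(12, 8, 2) = 2
E (Player 1): max(7, 4, 11.5, 2) = 11.5
Root (Player 2): min(6, 11.5) = 6

6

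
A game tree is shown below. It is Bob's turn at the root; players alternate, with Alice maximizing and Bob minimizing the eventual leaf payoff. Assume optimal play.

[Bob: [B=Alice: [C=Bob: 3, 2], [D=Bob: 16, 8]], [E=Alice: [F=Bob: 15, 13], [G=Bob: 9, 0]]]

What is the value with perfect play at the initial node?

8

C (Bob): min(3, 2) = 2
D (Bob): min(16, 8) = 8
B (Alice): max(2, 8) = 8
F (Bob): min(15, 13) = 13
G (Bob): min(9, 0) = 0
E (Alice): max(13, 0) = 13
Root (Bob): min(8, 13) = 8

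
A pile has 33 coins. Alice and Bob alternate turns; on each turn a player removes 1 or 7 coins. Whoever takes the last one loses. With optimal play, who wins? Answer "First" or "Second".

W/L table (W = player to move can force a win):
i:   0  1  2  3  4  5  6  7  8  9 10 11 12 13 14 15 16 17 18 19 20 21 22 23 24 25 26 27 28 29 30 31 32 33
     W  L  W  L  W  L  W  L  W  L  W  L  W  L  W  L  W  L  W  L  W  L  W  L  W  L  W  L  W  L  W  L  W  L
Position 33 is L, so the second player wins.

Second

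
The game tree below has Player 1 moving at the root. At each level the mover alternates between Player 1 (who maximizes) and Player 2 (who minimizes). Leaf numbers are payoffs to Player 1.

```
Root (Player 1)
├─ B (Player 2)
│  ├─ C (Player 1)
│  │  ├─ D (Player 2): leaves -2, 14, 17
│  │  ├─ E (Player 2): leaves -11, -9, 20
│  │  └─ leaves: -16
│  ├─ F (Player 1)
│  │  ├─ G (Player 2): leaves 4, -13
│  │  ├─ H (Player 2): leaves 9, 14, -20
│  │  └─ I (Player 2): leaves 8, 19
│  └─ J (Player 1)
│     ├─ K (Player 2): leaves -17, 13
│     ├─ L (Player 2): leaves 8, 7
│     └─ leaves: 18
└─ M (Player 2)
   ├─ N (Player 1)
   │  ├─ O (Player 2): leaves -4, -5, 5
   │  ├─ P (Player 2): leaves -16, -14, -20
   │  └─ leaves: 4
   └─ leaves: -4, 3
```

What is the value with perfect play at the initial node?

-2

D (Player 2): min(-2, 14, 17) = -2
E (Player 2): min(-11, -9, 20) = -11
C (Player 1): max(-2, -11, -16) = -2
G (Player 2): min(4, -13) = -13
H (Player 2): min(9, 14, -20) = -20
I (Player 2): min(8, 19) = 8
F (Player 1): max(-13, -20, 8) = 8
K (Player 2): min(-17, 13) = -17
L (Player 2): min(8, 7) = 7
J (Player 1): max(-17, 7, 18) = 18
B (Player 2): min(-2, 8, 18) = -2
O (Player 2): min(-4, -5, 5) = -5
P (Player 2): min(-16, -14, -20) = -20
N (Player 1): max(-5, -20, 4) = 4
M (Player 2): min(4, -4, 3) = -4
Root (Player 1): max(-2, -4) = -2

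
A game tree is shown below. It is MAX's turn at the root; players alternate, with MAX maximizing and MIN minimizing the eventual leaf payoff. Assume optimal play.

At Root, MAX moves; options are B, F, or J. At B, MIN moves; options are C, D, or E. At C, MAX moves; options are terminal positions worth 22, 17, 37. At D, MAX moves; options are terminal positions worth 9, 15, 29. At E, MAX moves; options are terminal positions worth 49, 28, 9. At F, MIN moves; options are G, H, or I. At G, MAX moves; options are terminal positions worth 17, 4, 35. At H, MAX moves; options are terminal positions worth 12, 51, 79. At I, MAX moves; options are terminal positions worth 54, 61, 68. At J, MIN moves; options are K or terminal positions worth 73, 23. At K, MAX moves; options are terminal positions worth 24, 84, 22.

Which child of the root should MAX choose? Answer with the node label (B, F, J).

F

C (MAX): max(22, 17, 37) = 37
D (MAX): max(9, 15, 29) = 29
E (MAX): max(49, 28, 9) = 49
B (MIN): min(37, 29, 49) = 29
G (MAX): max(17, 4, 35) = 35
H (MAX): max(12, 51, 79) = 79
I (MAX): max(54, 61, 68) = 68
F (MIN): min(35, 79, 68) = 35
K (MAX): max(24, 84, 22) = 84
J (MIN): min(84, 73, 23) = 23
Root (MAX): max(29, 35, 23) = 35
MAX picks the child with the highest value: F (value 35).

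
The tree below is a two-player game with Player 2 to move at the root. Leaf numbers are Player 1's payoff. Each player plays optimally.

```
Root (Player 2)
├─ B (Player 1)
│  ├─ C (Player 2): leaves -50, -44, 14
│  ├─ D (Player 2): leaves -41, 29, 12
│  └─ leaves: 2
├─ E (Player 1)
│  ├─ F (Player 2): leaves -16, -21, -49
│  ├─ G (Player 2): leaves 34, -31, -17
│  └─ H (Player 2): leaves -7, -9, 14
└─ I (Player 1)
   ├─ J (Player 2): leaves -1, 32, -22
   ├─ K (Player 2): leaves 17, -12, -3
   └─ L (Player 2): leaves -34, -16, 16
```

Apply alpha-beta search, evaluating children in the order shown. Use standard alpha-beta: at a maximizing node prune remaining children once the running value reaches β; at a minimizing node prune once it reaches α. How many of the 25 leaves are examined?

C [α=-∞,β=+∞]: v=-50
D [α=-50,β=+∞]: v=-41
B [α=-∞,β=+∞]: v=2
F [α=-∞,β=2]: v=-49
G [α=-49,β=2]: v=-31
H [α=-31,β=2]: v=-9
E [α=-∞,β=2]: v=-9
J [α=-∞,β=-9]: v=-22
K [α=-22,β=-9]: v=-12
L [α=-12,β=-9]: v=-34 after child 1 ≤ α → α-cutoff, skip 2
I [α=-∞,β=-9]: v=-12
Root [α=-∞,β=+∞]: v=-12
Leaves evaluated: 23 of 25.

23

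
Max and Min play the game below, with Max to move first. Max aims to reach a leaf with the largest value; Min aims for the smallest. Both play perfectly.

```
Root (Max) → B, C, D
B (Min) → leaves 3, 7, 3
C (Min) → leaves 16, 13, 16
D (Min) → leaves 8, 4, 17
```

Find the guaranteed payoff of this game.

B (Min): min(3, 7, 3) = 3
C (Min): min(16, 13, 16) = 13
D (Min): min(8, 4, 17) = 4
Root (Max): max(3, 13, 4) = 13

13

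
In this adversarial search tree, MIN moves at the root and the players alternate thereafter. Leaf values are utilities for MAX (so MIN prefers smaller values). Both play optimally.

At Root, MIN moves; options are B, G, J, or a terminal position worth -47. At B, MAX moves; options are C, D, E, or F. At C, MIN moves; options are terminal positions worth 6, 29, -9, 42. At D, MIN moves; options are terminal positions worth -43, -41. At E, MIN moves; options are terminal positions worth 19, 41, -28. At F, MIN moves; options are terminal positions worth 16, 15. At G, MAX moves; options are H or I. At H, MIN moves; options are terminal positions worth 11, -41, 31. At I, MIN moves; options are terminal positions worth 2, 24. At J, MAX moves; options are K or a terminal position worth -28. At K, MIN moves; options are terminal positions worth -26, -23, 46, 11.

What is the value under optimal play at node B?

15

C: min(6, 29, -9, 42) = -9
D: min(-43, -41) = -43
E: min(19, 41, -28) = -28
F: min(16, 15) = 15
B: max(-9, -43, -28, 15) = 15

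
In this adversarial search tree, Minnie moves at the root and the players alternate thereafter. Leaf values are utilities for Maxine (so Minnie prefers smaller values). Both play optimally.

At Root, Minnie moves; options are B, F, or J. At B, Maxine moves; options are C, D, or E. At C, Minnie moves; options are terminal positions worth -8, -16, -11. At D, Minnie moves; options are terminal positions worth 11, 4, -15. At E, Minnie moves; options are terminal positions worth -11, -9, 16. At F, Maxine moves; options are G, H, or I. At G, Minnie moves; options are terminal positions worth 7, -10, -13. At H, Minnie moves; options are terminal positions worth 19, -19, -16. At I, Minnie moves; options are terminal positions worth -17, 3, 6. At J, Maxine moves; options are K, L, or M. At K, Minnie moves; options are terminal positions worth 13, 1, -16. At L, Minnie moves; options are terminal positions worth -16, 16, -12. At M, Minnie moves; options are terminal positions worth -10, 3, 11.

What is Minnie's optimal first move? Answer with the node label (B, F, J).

F

C (Minnie): min(-8, -16, -11) = -16
D (Minnie): min(11, 4, -15) = -15
E (Minnie): min(-11, -9, 16) = -11
B (Maxine): max(-16, -15, -11) = -11
G (Minnie): min(7, -10, -13) = -13
H (Minnie): min(19, -19, -16) = -19
I (Minnie): min(-17, 3, 6) = -17
F (Maxine): max(-13, -19, -17) = -13
K (Minnie): min(13, 1, -16) = -16
L (Minnie): min(-16, 16, -12) = -16
M (Minnie): min(-10, 3, 11) = -10
J (Maxine): max(-16, -16, -10) = -10
Root (Minnie): min(-11, -13, -10) = -13
Minnie picks the child with the lowest value: F (value -13).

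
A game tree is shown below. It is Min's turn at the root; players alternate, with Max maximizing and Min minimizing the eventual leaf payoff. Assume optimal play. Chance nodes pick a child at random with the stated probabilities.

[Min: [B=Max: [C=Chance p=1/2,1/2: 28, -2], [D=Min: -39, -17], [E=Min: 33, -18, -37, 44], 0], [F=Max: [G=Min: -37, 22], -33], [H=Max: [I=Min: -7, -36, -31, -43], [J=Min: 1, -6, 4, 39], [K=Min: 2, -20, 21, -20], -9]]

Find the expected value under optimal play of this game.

-33

C (Chance): 1/2·28 + 1/2·-2 = 13
D (Min): min(-39, -17) = -39
E (Min): min(33, -18, -37, 44) = -37
B (Max): max(13, -39, -37, 0) = 13
G (Min): min(-37, 22) = -37
F (Max): max(-37, -33) = -33
I (Min): min(-7, -36, -31, -43) = -43
J (Min): min(1, -6, 4, 39) = -6
K (Min): min(2, -20, 21, -20) = -20
H (Max): max(-43, -6, -20, -9) = -6
Root (Min): min(13, -33, -6) = -33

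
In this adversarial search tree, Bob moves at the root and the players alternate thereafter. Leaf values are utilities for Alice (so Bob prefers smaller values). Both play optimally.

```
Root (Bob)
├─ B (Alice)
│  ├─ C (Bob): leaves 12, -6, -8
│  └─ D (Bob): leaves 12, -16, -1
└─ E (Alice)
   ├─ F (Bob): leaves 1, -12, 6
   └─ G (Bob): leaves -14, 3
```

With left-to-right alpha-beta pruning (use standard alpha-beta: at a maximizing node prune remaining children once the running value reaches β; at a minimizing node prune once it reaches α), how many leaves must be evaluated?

C [α=-∞,β=+∞]: v=-8
D [α=-8,β=+∞]: v=-16 after child 2 ≤ α → α-cutoff, skip 1
B [α=-∞,β=+∞]: v=-8
F [α=-∞,β=-8]: v=-12
G [α=-12,β=-8]: v=-14 after child 1 ≤ α → α-cutoff, skip 1
E [α=-∞,β=-8]: v=-12
Root [α=-∞,β=+∞]: v=-12
Leaves evaluated: 9 of 11.

9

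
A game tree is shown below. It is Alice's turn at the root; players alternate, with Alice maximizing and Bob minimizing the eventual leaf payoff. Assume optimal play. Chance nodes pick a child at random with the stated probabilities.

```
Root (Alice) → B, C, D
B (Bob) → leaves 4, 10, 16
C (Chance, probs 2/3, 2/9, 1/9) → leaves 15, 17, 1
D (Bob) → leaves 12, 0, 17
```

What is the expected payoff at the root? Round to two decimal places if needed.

13.89

B (Bob): min(4, 10, 16) = 4
C (Chance): 2/3·15 + 2/9·17 + 1/9·1 = 13.89
D (Bob): min(12, 0, 17) = 0
Root (Alice): max(4, 13.89, 0) = 13.89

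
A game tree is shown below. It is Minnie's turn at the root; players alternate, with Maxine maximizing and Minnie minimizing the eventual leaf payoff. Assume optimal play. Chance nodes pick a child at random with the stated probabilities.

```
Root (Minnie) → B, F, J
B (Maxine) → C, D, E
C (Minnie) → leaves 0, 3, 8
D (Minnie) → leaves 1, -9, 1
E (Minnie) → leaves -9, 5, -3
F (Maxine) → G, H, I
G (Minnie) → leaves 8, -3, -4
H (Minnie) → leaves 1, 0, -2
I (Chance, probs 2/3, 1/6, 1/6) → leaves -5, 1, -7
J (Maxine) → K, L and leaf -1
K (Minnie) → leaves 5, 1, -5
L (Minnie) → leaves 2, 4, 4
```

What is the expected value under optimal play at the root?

C (Minnie): min(0, 3, 8) = 0
D (Minnie): min(1, -9, 1) = -9
E (Minnie): min(-9, 5, -3) = -9
B (Maxine): max(0, -9, -9) = 0
G (Minnie): min(8, -3, -4) = -4
H (Minnie): min(1, 0, -2) = -2
I (Chance): 2/3·-5 + 1/6·1 + 1/6·-7 = -4.33
F (Maxine): max(-4, -2, -4.33) = -2
K (Minnie): min(5, 1, -5) = -5
L (Minnie): min(2, 4, 4) = 2
J (Maxine): max(-5, 2, -1) = 2
Root (Minnie): min(0, -2, 2) = -2

-2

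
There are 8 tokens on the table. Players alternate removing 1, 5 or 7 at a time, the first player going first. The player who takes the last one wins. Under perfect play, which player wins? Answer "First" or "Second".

Second

Compute winning (W) and losing (L) positions by backward induction:
i:   0  1  2  3  4  5  6  7  8
     L  W  L  W  L  W  L  W  L
Position 8 is L, so the second player wins.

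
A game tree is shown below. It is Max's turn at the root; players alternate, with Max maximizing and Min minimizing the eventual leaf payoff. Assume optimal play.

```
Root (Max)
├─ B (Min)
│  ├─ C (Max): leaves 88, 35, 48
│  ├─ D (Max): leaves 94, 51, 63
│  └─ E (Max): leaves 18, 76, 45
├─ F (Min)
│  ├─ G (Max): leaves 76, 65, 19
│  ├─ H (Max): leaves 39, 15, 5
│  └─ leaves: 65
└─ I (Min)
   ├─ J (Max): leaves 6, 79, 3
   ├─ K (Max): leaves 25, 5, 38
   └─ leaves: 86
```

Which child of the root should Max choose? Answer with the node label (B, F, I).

C (Max): max(88, 35, 48) = 88
D (Max): max(94, 51, 63) = 94
E (Max): max(18, 76, 45) = 76
B (Min): min(88, 94, 76) = 76
G (Max): max(76, 65, 19) = 76
H (Max): max(39, 15, 5) = 39
F (Min): min(76, 39, 65) = 39
J (Max): max(6, 79, 3) = 79
K (Max): max(25, 5, 38) = 38
I (Min): min(79, 38, 86) = 38
Root (Max): max(76, 39, 38) = 76
Max picks the child with the highest value: B (value 76).

B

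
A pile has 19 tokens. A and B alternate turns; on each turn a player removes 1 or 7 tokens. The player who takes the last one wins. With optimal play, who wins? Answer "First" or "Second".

W/L table (W = player to move can force a win):
i:   0  1  2  3  4  5  6  7  8  9 10 11 12 13 14 15 16 17 18 19
     L  W  L  W  L  W  L  W  L  W  L  W  L  W  L  W  L  W  L  W
Position 19 is W, so the first player wins.

First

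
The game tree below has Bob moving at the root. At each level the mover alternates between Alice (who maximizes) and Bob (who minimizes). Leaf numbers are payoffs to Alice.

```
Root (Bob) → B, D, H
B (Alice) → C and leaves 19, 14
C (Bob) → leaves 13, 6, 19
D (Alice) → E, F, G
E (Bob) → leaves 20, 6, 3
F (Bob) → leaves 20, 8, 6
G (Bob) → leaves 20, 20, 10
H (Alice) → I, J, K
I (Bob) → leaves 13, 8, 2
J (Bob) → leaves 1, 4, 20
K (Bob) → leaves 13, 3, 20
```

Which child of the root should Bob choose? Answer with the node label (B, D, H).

C (Bob): min(13, 6, 19) = 6
B (Alice): max(6, 19, 14) = 19
E (Bob): min(20, 6, 3) = 3
F (Bob): min(20, 8, 6) = 6
G (Bob): min(20, 20, 10) = 10
D (Alice): max(3, 6, 10) = 10
I (Bob): min(13, 8, 2) = 2
J (Bob): min(1, 4, 20) = 1
K (Bob): min(13, 3, 20) = 3
H (Alice): max(2, 1, 3) = 3
Root (Bob): min(19, 10, 3) = 3
Bob picks the child with the lowest value: H (value 3).

H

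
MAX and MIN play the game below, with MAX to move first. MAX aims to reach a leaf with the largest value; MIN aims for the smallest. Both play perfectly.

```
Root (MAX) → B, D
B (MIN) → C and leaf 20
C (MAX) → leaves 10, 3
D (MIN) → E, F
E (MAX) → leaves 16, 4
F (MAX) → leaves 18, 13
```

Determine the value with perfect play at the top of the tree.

16

C (MAX): max(10, 3) = 10
B (MIN): min(10, 20) = 10
E (MAX): max(16, 4) = 16
F (MAX): max(18, 13) = 18
D (MIN): min(16, 18) = 16
Root (MAX): max(10, 16) = 16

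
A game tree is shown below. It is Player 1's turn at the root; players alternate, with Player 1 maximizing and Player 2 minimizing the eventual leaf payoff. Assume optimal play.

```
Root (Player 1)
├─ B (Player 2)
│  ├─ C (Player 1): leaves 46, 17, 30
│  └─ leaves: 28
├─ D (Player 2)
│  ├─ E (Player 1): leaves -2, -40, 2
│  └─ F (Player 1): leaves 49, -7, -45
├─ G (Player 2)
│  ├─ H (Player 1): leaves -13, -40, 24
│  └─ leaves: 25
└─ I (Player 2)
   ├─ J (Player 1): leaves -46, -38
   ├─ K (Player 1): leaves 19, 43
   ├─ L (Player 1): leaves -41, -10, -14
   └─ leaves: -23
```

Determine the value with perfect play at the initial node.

C (Player 1): max(46, 17, 30) = 46
B (Player 2): min(46, 28) = 28
E (Player 1): max(-2, -40, 2) = 2
F (Player 1): max(49, -7, -45) = 49
D (Player 2): min(2, 49) = 2
H (Player 1): max(-13, -40, 24) = 24
G (Player 2): min(24, 25) = 24
J (Player 1): max(-46, -38) = -38
K (Player 1): max(19, 43) = 43
L (Player 1): max(-41, -10, -14) = -10
I (Player 2): min(-38, 43, -10, -23) = -38
Root (Player 1): max(28, 2, 24, -38) = 28

28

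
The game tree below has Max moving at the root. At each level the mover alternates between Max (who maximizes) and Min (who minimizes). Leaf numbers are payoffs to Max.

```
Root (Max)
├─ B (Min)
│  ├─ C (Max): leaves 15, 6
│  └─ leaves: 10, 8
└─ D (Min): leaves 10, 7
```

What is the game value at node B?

C: max(15, 6) = 15
B: min(15, 10, 8) = 8

8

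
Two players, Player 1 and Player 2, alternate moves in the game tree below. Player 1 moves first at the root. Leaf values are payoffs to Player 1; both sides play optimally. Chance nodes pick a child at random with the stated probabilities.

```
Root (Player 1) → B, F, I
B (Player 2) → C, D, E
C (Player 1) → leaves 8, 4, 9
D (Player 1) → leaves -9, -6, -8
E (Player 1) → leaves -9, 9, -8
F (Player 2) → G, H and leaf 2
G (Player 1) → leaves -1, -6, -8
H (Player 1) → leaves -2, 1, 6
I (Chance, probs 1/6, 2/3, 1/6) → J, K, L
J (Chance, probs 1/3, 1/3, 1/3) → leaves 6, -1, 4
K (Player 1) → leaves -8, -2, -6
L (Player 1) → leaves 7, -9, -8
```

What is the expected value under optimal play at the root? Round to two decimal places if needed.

C (Player 1): max(8, 4, 9) = 9
D (Player 1): max(-9, -6, -8) = -6
E (Player 1): max(-9, 9, -8) = 9
B (Player 2): min(9, -6, 9) = -6
G (Player 1): max(-1, -6, -8) = -1
H (Player 1): max(-2, 1, 6) = 6
F (Player 2): min(-1, 6, 2) = -1
J (Chance): 1/3·6 + 1/3·-1 + 1/3·4 = 3
K (Player 1): max(-8, -2, -6) = -2
L (Player 1): max(7, -9, -8) = 7
I (Chance): 1/6·3 + 2/3·-2 + 1/6·7 = 0.33
Root (Player 1): max(-6, -1, 0.33) = 0.33

0.33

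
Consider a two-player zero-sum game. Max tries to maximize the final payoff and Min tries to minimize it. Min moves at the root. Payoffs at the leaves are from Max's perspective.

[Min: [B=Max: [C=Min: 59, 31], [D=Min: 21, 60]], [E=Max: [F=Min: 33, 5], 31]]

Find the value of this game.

31

C (Min): min(59, 31) = 31
D (Min): min(21, 60) = 21
B (Max): max(31, 21) = 31
F (Min): min(33, 5) = 5
E (Max): max(5, 31) = 31
Root (Min): min(31, 31) = 31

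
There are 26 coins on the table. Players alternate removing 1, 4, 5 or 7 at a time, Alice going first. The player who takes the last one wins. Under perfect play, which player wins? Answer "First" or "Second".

i:   0  1  2  3  4  5  6  7  8  9 10 11 12 13 14 15 16 17 18 19 20 21 22 23 24 25 26
     L  W  L  W  W  W  W  W  L  W  L  W  W  W  W  W  L  W  L  W  W  W  W  W  L  W  L
Position 26 is L, so the second player wins.

Second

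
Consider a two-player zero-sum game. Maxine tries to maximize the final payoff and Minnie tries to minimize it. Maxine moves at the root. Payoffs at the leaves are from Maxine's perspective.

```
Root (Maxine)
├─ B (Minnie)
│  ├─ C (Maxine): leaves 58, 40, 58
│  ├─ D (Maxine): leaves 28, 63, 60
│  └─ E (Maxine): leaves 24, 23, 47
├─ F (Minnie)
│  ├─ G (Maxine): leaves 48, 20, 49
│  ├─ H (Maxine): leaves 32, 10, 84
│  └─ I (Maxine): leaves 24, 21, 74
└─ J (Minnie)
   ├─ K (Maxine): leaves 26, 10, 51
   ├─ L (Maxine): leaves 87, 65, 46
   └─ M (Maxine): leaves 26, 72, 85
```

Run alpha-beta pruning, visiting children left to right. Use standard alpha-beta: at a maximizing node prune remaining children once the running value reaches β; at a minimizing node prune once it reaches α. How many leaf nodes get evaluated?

23

C [α=-∞,β=+∞]: v=58
D [α=-∞,β=58]: v=63 after child 2 ≥ β → β-cutoff, skip 1
E [α=-∞,β=58]: v=47
B [α=-∞,β=+∞]: v=47
G [α=47,β=+∞]: v=49
H [α=47,β=49]: v=84
I [α=47,β=49]: v=74
F [α=47,β=+∞]: v=49
K [α=49,β=+∞]: v=51
L [α=49,β=51]: v=87 after child 1 ≥ β → β-cutoff, skip 2
M [α=49,β=51]: v=72 after child 2 ≥ β → β-cutoff, skip 1
J [α=49,β=+∞]: v=51
Root [α=-∞,β=+∞]: v=51
Leaves evaluated: 23 of 27.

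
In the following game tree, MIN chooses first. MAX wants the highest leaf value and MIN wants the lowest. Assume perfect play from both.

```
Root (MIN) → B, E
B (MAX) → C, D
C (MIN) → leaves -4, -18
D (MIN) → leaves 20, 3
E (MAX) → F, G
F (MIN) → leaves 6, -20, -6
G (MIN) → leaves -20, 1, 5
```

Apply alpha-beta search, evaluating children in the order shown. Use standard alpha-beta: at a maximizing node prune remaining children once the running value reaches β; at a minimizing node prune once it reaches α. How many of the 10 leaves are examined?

C [α=-∞,β=+∞]: v=-18
D [α=-18,β=+∞]: v=3
B [α=-∞,β=+∞]: v=3
F [α=-∞,β=3]: v=-20
G [α=-20,β=3]: v=-20 after child 1 ≤ α → α-cutoff, skip 2
E [α=-∞,β=3]: v=-20
Root [α=-∞,β=+∞]: v=-20
Leaves evaluated: 8 of 10.

8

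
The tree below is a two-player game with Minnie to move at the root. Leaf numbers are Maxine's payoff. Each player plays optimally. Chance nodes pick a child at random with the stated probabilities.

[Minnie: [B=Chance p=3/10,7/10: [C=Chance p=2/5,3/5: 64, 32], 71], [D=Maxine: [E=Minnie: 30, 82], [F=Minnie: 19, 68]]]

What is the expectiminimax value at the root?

C (Chance): 2/5·64 + 3/5·32 = 44.8
B (Chance): 3/10·44.8 + 7/10·71 = 63.14
E (Minnie): min(30, 82) = 30
F (Minnie): min(19, 68) = 19
D (Maxine): max(30, 19) = 30
Root (Minnie): min(63.14, 30) = 30

30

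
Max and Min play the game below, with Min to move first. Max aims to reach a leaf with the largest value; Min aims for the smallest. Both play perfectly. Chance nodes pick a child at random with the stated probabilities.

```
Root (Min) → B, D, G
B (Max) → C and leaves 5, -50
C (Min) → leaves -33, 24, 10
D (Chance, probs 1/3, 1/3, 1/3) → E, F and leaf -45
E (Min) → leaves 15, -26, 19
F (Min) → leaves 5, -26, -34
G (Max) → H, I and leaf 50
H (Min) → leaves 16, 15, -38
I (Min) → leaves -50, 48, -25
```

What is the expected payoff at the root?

C (Min): min(-33, 24, 10) = -33
B (Max): max(-33, 5, -50) = 5
E (Min): min(15, -26, 19) = -26
F (Min): min(5, -26, -34) = -34
D (Chance): 1/3·-26 + 1/3·-34 + 1/3·-45 = -35
H (Min): min(16, 15, -38) = -38
I (Min): min(-50, 48, -25) = -50
G (Max): max(-38, -50, 50) = 50
Root (Min): min(5, -35, 50) = -35

-35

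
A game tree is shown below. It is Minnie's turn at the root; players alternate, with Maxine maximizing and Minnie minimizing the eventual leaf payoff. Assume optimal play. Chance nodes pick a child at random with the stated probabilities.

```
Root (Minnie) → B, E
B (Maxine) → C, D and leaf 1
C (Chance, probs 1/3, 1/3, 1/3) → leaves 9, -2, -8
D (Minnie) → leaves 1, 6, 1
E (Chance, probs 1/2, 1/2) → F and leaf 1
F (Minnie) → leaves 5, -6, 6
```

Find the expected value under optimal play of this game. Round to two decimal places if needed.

-2.5

C (Chance): 1/3·9 + 1/3·-2 + 1/3·-8 = -0.33
D (Minnie): min(1, 6, 1) = 1
B (Maxine): max(-0.33, 1, 1) = 1
F (Minnie): min(5, -6, 6) = -6
E (Chance): 1/2·-6 + 1/2·1 = -2.5
Root (Minnie): min(1, -2.5) = -2.5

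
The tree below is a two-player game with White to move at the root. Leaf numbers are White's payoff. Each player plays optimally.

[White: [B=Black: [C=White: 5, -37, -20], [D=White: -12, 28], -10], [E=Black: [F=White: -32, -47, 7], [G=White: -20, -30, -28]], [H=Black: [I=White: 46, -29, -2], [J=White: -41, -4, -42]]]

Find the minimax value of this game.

-4

C (White): max(5, -37, -20) = 5
D (White): max(-12, 28) = 28
B (Black): min(5, 28, -10) = -10
F (White): max(-32, -47, 7) = 7
G (White): max(-20, -30, -28) = -20
E (Black): min(7, -20) = -20
I (White): max(46, -29, -2) = 46
J (White): max(-41, -4, -42) = -4
H (Black): min(46, -4) = -4
Root (White): max(-10, -20, -4) = -4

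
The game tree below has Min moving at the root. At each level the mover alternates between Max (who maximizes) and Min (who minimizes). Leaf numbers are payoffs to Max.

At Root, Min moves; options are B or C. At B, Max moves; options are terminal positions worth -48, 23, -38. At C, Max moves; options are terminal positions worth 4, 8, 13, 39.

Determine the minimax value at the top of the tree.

23

B (Max): max(-48, 23, -38) = 23
C (Max): max(4, 8, 13, 39) = 39
Root (Min): min(23, 39) = 23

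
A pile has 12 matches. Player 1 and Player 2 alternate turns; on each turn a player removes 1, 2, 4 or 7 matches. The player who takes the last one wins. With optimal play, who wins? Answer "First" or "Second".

W/L table (W = player to move can force a win):
i:   0  1  2  3  4  5  6  7  8  9 10 11 12
     L  W  W  L  W  W  L  W  W  L  W  W  L
Position 12 is L, so the second player wins.

Second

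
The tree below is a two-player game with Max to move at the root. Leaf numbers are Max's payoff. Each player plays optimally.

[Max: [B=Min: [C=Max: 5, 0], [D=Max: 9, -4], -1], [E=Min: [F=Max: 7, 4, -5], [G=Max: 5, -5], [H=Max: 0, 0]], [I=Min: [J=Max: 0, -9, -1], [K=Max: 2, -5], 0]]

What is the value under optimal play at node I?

0

J: max(0, -9, -1) = 0
K: max(2, -5) = 2
I: min(0, 2, 0) = 0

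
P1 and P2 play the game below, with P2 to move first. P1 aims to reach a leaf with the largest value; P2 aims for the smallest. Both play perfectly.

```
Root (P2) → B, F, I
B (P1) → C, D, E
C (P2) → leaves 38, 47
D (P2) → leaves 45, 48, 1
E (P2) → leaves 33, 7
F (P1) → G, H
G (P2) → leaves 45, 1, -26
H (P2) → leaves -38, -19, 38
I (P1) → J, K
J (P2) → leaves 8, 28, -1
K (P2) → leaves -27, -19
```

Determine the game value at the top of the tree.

C (P2): min(38, 47) = 38
D (P2): min(45, 48, 1) = 1
E (P2): min(33, 7) = 7
B (P1): max(38, 1, 7) = 38
G (P2): min(45, 1, -26) = -26
H (P2): min(-38, -19, 38) = -38
F (P1): max(-26, -38) = -26
J (P2): min(8, 28, -1) = -1
K (P2): min(-27, -19) = -27
I (P1): max(-1, -27) = -1
Root (P2): min(38, -26, -1) = -26

-26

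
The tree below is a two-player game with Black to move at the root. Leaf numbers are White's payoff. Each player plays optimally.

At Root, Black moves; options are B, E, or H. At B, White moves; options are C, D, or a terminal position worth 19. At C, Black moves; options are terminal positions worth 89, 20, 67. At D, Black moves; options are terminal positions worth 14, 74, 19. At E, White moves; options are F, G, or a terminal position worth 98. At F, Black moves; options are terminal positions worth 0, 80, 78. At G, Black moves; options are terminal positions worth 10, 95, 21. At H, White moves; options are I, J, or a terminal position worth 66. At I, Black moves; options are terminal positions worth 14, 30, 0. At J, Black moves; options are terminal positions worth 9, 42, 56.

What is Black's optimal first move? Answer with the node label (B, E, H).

B

C (Black): min(89, 20, 67) = 20
D (Black): min(14, 74, 19) = 14
B (White): max(20, 14, 19) = 20
F (Black): min(0, 80, 78) = 0
G (Black): min(10, 95, 21) = 10
E (White): max(0, 10, 98) = 98
I (Black): min(14, 30, 0) = 0
J (Black): min(9, 42, 56) = 9
H (White): max(0, 9, 66) = 66
Root (Black): min(20, 98, 66) = 20
Black picks the child with the lowest value: B (value 20).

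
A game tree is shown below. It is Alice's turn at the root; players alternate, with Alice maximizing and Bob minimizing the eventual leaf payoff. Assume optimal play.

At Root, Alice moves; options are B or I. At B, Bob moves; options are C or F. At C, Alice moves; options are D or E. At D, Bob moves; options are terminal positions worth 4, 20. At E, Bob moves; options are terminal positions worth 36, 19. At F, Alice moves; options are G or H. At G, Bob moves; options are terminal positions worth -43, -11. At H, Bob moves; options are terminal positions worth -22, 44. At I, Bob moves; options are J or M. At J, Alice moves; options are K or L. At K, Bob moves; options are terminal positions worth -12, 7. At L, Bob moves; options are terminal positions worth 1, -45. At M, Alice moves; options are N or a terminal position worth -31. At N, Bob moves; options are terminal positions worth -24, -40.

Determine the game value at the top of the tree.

-22

D (Bob): min(4, 20) = 4
E (Bob): min(36, 19) = 19
C (Alice): max(4, 19) = 19
G (Bob): min(-43, -11) = -43
H (Bob): min(-22, 44) = -22
F (Alice): max(-43, -22) = -22
B (Bob): min(19, -22) = -22
K (Bob): min(-12, 7) = -12
L (Bob): min(1, -45) = -45
J (Alice): max(-12, -45) = -12
N (Bob): min(-24, -40) = -40
M (Alice): max(-40, -31) = -31
I (Bob): min(-12, -31) = -31
Root (Alice): max(-22, -31) = -22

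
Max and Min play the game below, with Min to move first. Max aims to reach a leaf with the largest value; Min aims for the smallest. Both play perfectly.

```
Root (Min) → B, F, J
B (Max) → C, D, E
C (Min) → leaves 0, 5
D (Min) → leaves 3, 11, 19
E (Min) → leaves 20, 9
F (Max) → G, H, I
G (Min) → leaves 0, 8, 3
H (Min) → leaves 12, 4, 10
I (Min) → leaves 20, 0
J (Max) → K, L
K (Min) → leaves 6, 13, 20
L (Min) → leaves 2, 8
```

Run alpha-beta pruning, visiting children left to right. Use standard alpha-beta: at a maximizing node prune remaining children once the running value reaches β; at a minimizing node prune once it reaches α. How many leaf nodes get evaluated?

18

C [α=-∞,β=+∞]: v=0
D [α=0,β=+∞]: v=3
E [α=3,β=+∞]: v=9
B [α=-∞,β=+∞]: v=9
G [α=-∞,β=9]: v=0
H [α=0,β=9]: v=4
I [α=4,β=9]: v=0
F [α=-∞,β=9]: v=4
K [α=-∞,β=4]: v=6
J [α=-∞,β=4]: v=6 after child 1 ≥ β → β-cutoff, skip 1
Root [α=-∞,β=+∞]: v=4
Leaves evaluated: 18 of 20.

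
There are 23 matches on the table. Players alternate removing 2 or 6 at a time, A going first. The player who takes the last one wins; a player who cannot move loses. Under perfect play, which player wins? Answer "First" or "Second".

W/L table (W = player to move can force a win):
i:   0  1  2  3  4  5  6  7  8  9 10 11 12 13 14 15 16 17 18 19 20 21 22 23
     L  L  W  W  L  L  W  W  L  L  W  W  L  L  W  W  L  L  W  W  L  L  W  W
Position 23 is W, so the first player wins.

First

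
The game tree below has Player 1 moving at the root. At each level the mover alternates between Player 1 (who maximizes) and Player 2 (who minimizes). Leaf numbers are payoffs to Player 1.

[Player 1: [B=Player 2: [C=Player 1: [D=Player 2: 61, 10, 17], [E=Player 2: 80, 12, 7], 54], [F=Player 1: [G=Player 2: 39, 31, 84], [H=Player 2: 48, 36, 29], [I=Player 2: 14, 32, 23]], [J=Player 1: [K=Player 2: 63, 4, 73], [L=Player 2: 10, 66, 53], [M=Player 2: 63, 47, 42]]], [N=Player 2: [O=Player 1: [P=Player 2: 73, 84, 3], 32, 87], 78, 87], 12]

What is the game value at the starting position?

D (Player 2): min(61, 10, 17) = 10
E (Player 2): min(80, 12, 7) = 7
C (Player 1): max(10, 7, 54) = 54
G (Player 2): min(39, 31, 84) = 31
H (Player 2): min(48, 36, 29) = 29
I (Player 2): min(14, 32, 23) = 14
F (Player 1): max(31, 29, 14) = 31
K (Player 2): min(63, 4, 73) = 4
L (Player 2): min(10, 66, 53) = 10
M (Player 2): min(63, 47, 42) = 42
J (Player 1): max(4, 10, 42) = 42
B (Player 2): min(54, 31, 42) = 31
P (Player 2): min(73, 84, 3) = 3
O (Player 1): max(3, 32, 87) = 87
N (Player 2): min(87, 78, 87) = 78
Root (Player 1): max(31, 78, 12) = 78

78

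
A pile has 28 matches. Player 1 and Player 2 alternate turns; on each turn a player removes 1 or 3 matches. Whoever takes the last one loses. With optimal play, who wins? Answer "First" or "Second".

W/L table (W = player to move can force a win):
i:   0  1  2  3  4  5  6  7  8  9 10 11 12 13 14 15 16 17 18 19 20 21 22 23 24 25 26 27 28
     W  L  W  L  W  L  W  L  W  L  W  L  W  L  W  L  W  L  W  L  W  L  W  L  W  L  W  L  W
Position 28 is W, so the first player wins.

First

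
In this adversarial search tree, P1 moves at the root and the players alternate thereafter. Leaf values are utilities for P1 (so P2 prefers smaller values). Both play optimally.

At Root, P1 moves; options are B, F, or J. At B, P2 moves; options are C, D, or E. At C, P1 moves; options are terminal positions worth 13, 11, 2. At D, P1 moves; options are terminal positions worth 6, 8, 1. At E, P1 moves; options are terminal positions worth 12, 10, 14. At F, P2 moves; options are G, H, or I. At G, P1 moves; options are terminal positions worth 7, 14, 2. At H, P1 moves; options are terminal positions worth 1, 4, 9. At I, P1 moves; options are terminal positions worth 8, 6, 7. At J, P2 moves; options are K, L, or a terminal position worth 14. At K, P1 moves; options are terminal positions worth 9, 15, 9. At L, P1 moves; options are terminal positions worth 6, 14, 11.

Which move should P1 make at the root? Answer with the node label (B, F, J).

J

C (P1): max(13, 11, 2) = 13
D (P1): max(6, 8, 1) = 8
E (P1): max(12, 10, 14) = 14
B (P2): min(13, 8, 14) = 8
G (P1): max(7, 14, 2) = 14
H (P1): max(1, 4, 9) = 9
I (P1): max(8, 6, 7) = 8
F (P2): min(14, 9, 8) = 8
K (P1): max(9, 15, 9) = 15
L (P1): max(6, 14, 11) = 14
J (P2): min(15, 14, 14) = 14
Root (P1): max(8, 8, 14) = 14
P1 picks the child with the highest value: J (value 14).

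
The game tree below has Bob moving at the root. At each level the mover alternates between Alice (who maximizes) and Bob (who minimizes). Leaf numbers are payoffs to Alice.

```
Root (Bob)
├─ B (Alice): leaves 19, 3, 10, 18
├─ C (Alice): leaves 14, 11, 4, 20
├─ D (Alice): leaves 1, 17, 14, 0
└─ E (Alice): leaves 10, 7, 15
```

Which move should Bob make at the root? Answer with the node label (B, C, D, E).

E

B (Alice): max(19, 3, 10, 18) = 19
C (Alice): max(14, 11, 4, 20) = 20
D (Alice): max(1, 17, 14, 0) = 17
E (Alice): max(10, 7, 15) = 15
Root (Bob): min(19, 20, 17, 15) = 15
Bob picks the child with the lowest value: E (value 15).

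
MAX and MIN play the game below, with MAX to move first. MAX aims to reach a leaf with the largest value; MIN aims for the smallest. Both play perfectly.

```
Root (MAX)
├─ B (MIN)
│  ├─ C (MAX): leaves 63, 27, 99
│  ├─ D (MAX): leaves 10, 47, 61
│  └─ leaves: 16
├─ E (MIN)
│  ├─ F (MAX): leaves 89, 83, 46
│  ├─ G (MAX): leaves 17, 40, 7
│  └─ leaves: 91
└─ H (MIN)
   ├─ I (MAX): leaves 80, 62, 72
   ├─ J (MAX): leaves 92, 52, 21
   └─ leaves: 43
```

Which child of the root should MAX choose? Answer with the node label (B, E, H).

H

C (MAX): max(63, 27, 99) = 99
D (MAX): max(10, 47, 61) = 61
B (MIN): min(99, 61, 16) = 16
F (MAX): max(89, 83, 46) = 89
G (MAX): max(17, 40, 7) = 40
E (MIN): min(89, 40, 91) = 40
I (MAX): max(80, 62, 72) = 80
J (MAX): max(92, 52, 21) = 92
H (MIN): min(80, 92, 43) = 43
Root (MAX): max(16, 40, 43) = 43
MAX picks the child with the highest value: H (value 43).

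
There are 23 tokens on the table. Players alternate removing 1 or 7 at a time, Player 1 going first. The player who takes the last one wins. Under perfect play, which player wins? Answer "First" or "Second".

First

W/L table (W = player to move can force a win):
i:   0  1  2  3  4  5  6  7  8  9 10 11 12 13 14 15 16 17 18 19 20 21 22 23
     L  W  L  W  L  W  L  W  L  W  L  W  L  W  L  W  L  W  L  W  L  W  L  W
Position 23 is W, so the first player wins.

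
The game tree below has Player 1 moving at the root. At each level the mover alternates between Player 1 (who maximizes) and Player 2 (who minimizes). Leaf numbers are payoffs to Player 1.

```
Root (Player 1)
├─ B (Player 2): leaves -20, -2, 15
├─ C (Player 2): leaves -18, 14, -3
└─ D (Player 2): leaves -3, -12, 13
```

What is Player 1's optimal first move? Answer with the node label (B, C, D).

B (Player 2): min(-20, -2, 15) = -20
C (Player 2): min(-18, 14, -3) = -18
D (Player 2): min(-3, -12, 13) = -12
Root (Player 1): max(-20, -18, -12) = -12
Player 1 picks the child with the highest value: D (value -12).

D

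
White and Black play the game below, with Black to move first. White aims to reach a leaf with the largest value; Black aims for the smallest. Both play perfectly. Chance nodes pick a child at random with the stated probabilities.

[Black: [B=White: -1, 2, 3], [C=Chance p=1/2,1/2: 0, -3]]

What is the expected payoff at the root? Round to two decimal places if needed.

-1.5

B (White): max(-1, 2, 3) = 3
C (Chance): 1/2·0 + 1/2·-3 = -1.5
Root (Black): min(3, -1.5) = -1.5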